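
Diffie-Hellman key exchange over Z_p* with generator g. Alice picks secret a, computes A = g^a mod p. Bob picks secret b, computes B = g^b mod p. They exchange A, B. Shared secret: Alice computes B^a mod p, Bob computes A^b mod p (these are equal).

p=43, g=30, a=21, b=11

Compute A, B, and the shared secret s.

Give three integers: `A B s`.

A = 30^21 mod 43  (bits of 21 = 10101)
  bit 0 = 1: r = r^2 * 30 mod 43 = 1^2 * 30 = 1*30 = 30
  bit 1 = 0: r = r^2 mod 43 = 30^2 = 40
  bit 2 = 1: r = r^2 * 30 mod 43 = 40^2 * 30 = 9*30 = 12
  bit 3 = 0: r = r^2 mod 43 = 12^2 = 15
  bit 4 = 1: r = r^2 * 30 mod 43 = 15^2 * 30 = 10*30 = 42
  -> A = 42
B = 30^11 mod 43  (bits of 11 = 1011)
  bit 0 = 1: r = r^2 * 30 mod 43 = 1^2 * 30 = 1*30 = 30
  bit 1 = 0: r = r^2 mod 43 = 30^2 = 40
  bit 2 = 1: r = r^2 * 30 mod 43 = 40^2 * 30 = 9*30 = 12
  bit 3 = 1: r = r^2 * 30 mod 43 = 12^2 * 30 = 15*30 = 20
  -> B = 20
s = B^a = 20^21 mod 43  (bits of 21 = 10101)
  bit 0 = 1: r = r^2 * 20 mod 43 = 1^2 * 20 = 1*20 = 20
  bit 1 = 0: r = r^2 mod 43 = 20^2 = 13
  bit 2 = 1: r = r^2 * 20 mod 43 = 13^2 * 20 = 40*20 = 26
  bit 3 = 0: r = r^2 mod 43 = 26^2 = 31
  bit 4 = 1: r = r^2 * 20 mod 43 = 31^2 * 20 = 15*20 = 42
  -> s = B^a = 42

Answer: 42 20 42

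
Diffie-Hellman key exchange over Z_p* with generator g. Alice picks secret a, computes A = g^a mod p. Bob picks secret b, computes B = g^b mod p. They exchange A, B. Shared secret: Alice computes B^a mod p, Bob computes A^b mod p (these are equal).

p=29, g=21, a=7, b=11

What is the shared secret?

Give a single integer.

A = 21^7 mod 29  (bits of 7 = 111)
  bit 0 = 1: r = r^2 * 21 mod 29 = 1^2 * 21 = 1*21 = 21
  bit 1 = 1: r = r^2 * 21 mod 29 = 21^2 * 21 = 6*21 = 10
  bit 2 = 1: r = r^2 * 21 mod 29 = 10^2 * 21 = 13*21 = 12
  -> A = 12
B = 21^11 mod 29  (bits of 11 = 1011)
  bit 0 = 1: r = r^2 * 21 mod 29 = 1^2 * 21 = 1*21 = 21
  bit 1 = 0: r = r^2 mod 29 = 21^2 = 6
  bit 2 = 1: r = r^2 * 21 mod 29 = 6^2 * 21 = 7*21 = 2
  bit 3 = 1: r = r^2 * 21 mod 29 = 2^2 * 21 = 4*21 = 26
  -> B = 26
s = B^a = 26^7 mod 29  (bits of 7 = 111)
  bit 0 = 1: r = r^2 * 26 mod 29 = 1^2 * 26 = 1*26 = 26
  bit 1 = 1: r = r^2 * 26 mod 29 = 26^2 * 26 = 9*26 = 2
  bit 2 = 1: r = r^2 * 26 mod 29 = 2^2 * 26 = 4*26 = 17
  -> s = B^a = 17

Answer: 17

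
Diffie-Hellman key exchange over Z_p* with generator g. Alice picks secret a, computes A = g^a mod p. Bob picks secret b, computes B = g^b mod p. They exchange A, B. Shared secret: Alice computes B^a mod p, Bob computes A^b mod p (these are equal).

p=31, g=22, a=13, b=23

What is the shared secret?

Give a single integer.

Answer: 24

Derivation:
A = 22^13 mod 31  (bits of 13 = 1101)
  bit 0 = 1: r = r^2 * 22 mod 31 = 1^2 * 22 = 1*22 = 22
  bit 1 = 1: r = r^2 * 22 mod 31 = 22^2 * 22 = 19*22 = 15
  bit 2 = 0: r = r^2 mod 31 = 15^2 = 8
  bit 3 = 1: r = r^2 * 22 mod 31 = 8^2 * 22 = 2*22 = 13
  -> A = 13
B = 22^23 mod 31  (bits of 23 = 10111)
  bit 0 = 1: r = r^2 * 22 mod 31 = 1^2 * 22 = 1*22 = 22
  bit 1 = 0: r = r^2 mod 31 = 22^2 = 19
  bit 2 = 1: r = r^2 * 22 mod 31 = 19^2 * 22 = 20*22 = 6
  bit 3 = 1: r = r^2 * 22 mod 31 = 6^2 * 22 = 5*22 = 17
  bit 4 = 1: r = r^2 * 22 mod 31 = 17^2 * 22 = 10*22 = 3
  -> B = 3
s = B^a = 3^13 mod 31  (bits of 13 = 1101)
  bit 0 = 1: r = r^2 * 3 mod 31 = 1^2 * 3 = 1*3 = 3
  bit 1 = 1: r = r^2 * 3 mod 31 = 3^2 * 3 = 9*3 = 27
  bit 2 = 0: r = r^2 mod 31 = 27^2 = 16
  bit 3 = 1: r = r^2 * 3 mod 31 = 16^2 * 3 = 8*3 = 24
  -> s = B^a = 24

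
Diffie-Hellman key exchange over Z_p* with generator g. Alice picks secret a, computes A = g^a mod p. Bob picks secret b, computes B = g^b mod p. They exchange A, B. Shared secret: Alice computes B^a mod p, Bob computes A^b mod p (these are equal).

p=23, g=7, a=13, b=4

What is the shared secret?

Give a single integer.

A = 7^13 mod 23  (bits of 13 = 1101)
  bit 0 = 1: r = r^2 * 7 mod 23 = 1^2 * 7 = 1*7 = 7
  bit 1 = 1: r = r^2 * 7 mod 23 = 7^2 * 7 = 3*7 = 21
  bit 2 = 0: r = r^2 mod 23 = 21^2 = 4
  bit 3 = 1: r = r^2 * 7 mod 23 = 4^2 * 7 = 16*7 = 20
  -> A = 20
B = 7^4 mod 23  (bits of 4 = 100)
  bit 0 = 1: r = r^2 * 7 mod 23 = 1^2 * 7 = 1*7 = 7
  bit 1 = 0: r = r^2 mod 23 = 7^2 = 3
  bit 2 = 0: r = r^2 mod 23 = 3^2 = 9
  -> B = 9
s = B^a = 9^13 mod 23  (bits of 13 = 1101)
  bit 0 = 1: r = r^2 * 9 mod 23 = 1^2 * 9 = 1*9 = 9
  bit 1 = 1: r = r^2 * 9 mod 23 = 9^2 * 9 = 12*9 = 16
  bit 2 = 0: r = r^2 mod 23 = 16^2 = 3
  bit 3 = 1: r = r^2 * 9 mod 23 = 3^2 * 9 = 9*9 = 12
  -> s = B^a = 12

Answer: 12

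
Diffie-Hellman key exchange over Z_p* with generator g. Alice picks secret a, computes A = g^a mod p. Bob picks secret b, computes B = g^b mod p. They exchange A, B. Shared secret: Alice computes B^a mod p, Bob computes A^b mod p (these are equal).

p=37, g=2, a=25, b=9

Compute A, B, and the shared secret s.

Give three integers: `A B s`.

A = 2^25 mod 37  (bits of 25 = 11001)
  bit 0 = 1: r = r^2 * 2 mod 37 = 1^2 * 2 = 1*2 = 2
  bit 1 = 1: r = r^2 * 2 mod 37 = 2^2 * 2 = 4*2 = 8
  bit 2 = 0: r = r^2 mod 37 = 8^2 = 27
  bit 3 = 0: r = r^2 mod 37 = 27^2 = 26
  bit 4 = 1: r = r^2 * 2 mod 37 = 26^2 * 2 = 10*2 = 20
  -> A = 20
B = 2^9 mod 37  (bits of 9 = 1001)
  bit 0 = 1: r = r^2 * 2 mod 37 = 1^2 * 2 = 1*2 = 2
  bit 1 = 0: r = r^2 mod 37 = 2^2 = 4
  bit 2 = 0: r = r^2 mod 37 = 4^2 = 16
  bit 3 = 1: r = r^2 * 2 mod 37 = 16^2 * 2 = 34*2 = 31
  -> B = 31
s = B^a = 31^25 mod 37  (bits of 25 = 11001)
  bit 0 = 1: r = r^2 * 31 mod 37 = 1^2 * 31 = 1*31 = 31
  bit 1 = 1: r = r^2 * 31 mod 37 = 31^2 * 31 = 36*31 = 6
  bit 2 = 0: r = r^2 mod 37 = 6^2 = 36
  bit 3 = 0: r = r^2 mod 37 = 36^2 = 1
  bit 4 = 1: r = r^2 * 31 mod 37 = 1^2 * 31 = 1*31 = 31
  -> s = B^a = 31

Answer: 20 31 31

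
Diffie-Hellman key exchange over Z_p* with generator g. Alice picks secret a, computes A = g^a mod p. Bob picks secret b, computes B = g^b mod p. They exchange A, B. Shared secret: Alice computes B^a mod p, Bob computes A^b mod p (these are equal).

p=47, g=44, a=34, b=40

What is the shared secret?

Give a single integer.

Answer: 27

Derivation:
A = 44^34 mod 47  (bits of 34 = 100010)
  bit 0 = 1: r = r^2 * 44 mod 47 = 1^2 * 44 = 1*44 = 44
  bit 1 = 0: r = r^2 mod 47 = 44^2 = 9
  bit 2 = 0: r = r^2 mod 47 = 9^2 = 34
  bit 3 = 0: r = r^2 mod 47 = 34^2 = 28
  bit 4 = 1: r = r^2 * 44 mod 47 = 28^2 * 44 = 32*44 = 45
  bit 5 = 0: r = r^2 mod 47 = 45^2 = 4
  -> A = 4
B = 44^40 mod 47  (bits of 40 = 101000)
  bit 0 = 1: r = r^2 * 44 mod 47 = 1^2 * 44 = 1*44 = 44
  bit 1 = 0: r = r^2 mod 47 = 44^2 = 9
  bit 2 = 1: r = r^2 * 44 mod 47 = 9^2 * 44 = 34*44 = 39
  bit 3 = 0: r = r^2 mod 47 = 39^2 = 17
  bit 4 = 0: r = r^2 mod 47 = 17^2 = 7
  bit 5 = 0: r = r^2 mod 47 = 7^2 = 2
  -> B = 2
s = B^a = 2^34 mod 47  (bits of 34 = 100010)
  bit 0 = 1: r = r^2 * 2 mod 47 = 1^2 * 2 = 1*2 = 2
  bit 1 = 0: r = r^2 mod 47 = 2^2 = 4
  bit 2 = 0: r = r^2 mod 47 = 4^2 = 16
  bit 3 = 0: r = r^2 mod 47 = 16^2 = 21
  bit 4 = 1: r = r^2 * 2 mod 47 = 21^2 * 2 = 18*2 = 36
  bit 5 = 0: r = r^2 mod 47 = 36^2 = 27
  -> s = B^a = 27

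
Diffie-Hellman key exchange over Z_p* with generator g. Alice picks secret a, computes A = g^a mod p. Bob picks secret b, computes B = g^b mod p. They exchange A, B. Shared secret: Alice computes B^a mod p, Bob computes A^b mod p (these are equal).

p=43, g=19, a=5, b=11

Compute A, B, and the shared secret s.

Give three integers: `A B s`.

A = 19^5 mod 43  (bits of 5 = 101)
  bit 0 = 1: r = r^2 * 19 mod 43 = 1^2 * 19 = 1*19 = 19
  bit 1 = 0: r = r^2 mod 43 = 19^2 = 17
  bit 2 = 1: r = r^2 * 19 mod 43 = 17^2 * 19 = 31*19 = 30
  -> A = 30
B = 19^11 mod 43  (bits of 11 = 1011)
  bit 0 = 1: r = r^2 * 19 mod 43 = 1^2 * 19 = 1*19 = 19
  bit 1 = 0: r = r^2 mod 43 = 19^2 = 17
  bit 2 = 1: r = r^2 * 19 mod 43 = 17^2 * 19 = 31*19 = 30
  bit 3 = 1: r = r^2 * 19 mod 43 = 30^2 * 19 = 40*19 = 29
  -> B = 29
s = B^a = 29^5 mod 43  (bits of 5 = 101)
  bit 0 = 1: r = r^2 * 29 mod 43 = 1^2 * 29 = 1*29 = 29
  bit 1 = 0: r = r^2 mod 43 = 29^2 = 24
  bit 2 = 1: r = r^2 * 29 mod 43 = 24^2 * 29 = 17*29 = 20
  -> s = B^a = 20

Answer: 30 29 20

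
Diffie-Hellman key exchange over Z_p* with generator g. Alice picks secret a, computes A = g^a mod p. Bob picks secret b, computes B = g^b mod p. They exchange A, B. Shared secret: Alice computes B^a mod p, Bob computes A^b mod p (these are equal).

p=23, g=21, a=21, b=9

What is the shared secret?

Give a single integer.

Answer: 19

Derivation:
A = 21^21 mod 23  (bits of 21 = 10101)
  bit 0 = 1: r = r^2 * 21 mod 23 = 1^2 * 21 = 1*21 = 21
  bit 1 = 0: r = r^2 mod 23 = 21^2 = 4
  bit 2 = 1: r = r^2 * 21 mod 23 = 4^2 * 21 = 16*21 = 14
  bit 3 = 0: r = r^2 mod 23 = 14^2 = 12
  bit 4 = 1: r = r^2 * 21 mod 23 = 12^2 * 21 = 6*21 = 11
  -> A = 11
B = 21^9 mod 23  (bits of 9 = 1001)
  bit 0 = 1: r = r^2 * 21 mod 23 = 1^2 * 21 = 1*21 = 21
  bit 1 = 0: r = r^2 mod 23 = 21^2 = 4
  bit 2 = 0: r = r^2 mod 23 = 4^2 = 16
  bit 3 = 1: r = r^2 * 21 mod 23 = 16^2 * 21 = 3*21 = 17
  -> B = 17
s = B^a = 17^21 mod 23  (bits of 21 = 10101)
  bit 0 = 1: r = r^2 * 17 mod 23 = 1^2 * 17 = 1*17 = 17
  bit 1 = 0: r = r^2 mod 23 = 17^2 = 13
  bit 2 = 1: r = r^2 * 17 mod 23 = 13^2 * 17 = 8*17 = 21
  bit 3 = 0: r = r^2 mod 23 = 21^2 = 4
  bit 4 = 1: r = r^2 * 17 mod 23 = 4^2 * 17 = 16*17 = 19
  -> s = B^a = 19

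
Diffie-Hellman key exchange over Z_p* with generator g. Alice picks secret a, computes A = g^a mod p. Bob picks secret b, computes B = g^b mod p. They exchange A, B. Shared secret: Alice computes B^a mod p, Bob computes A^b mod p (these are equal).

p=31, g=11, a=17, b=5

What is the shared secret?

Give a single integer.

A = 11^17 mod 31  (bits of 17 = 10001)
  bit 0 = 1: r = r^2 * 11 mod 31 = 1^2 * 11 = 1*11 = 11
  bit 1 = 0: r = r^2 mod 31 = 11^2 = 28
  bit 2 = 0: r = r^2 mod 31 = 28^2 = 9
  bit 3 = 0: r = r^2 mod 31 = 9^2 = 19
  bit 4 = 1: r = r^2 * 11 mod 31 = 19^2 * 11 = 20*11 = 3
  -> A = 3
B = 11^5 mod 31  (bits of 5 = 101)
  bit 0 = 1: r = r^2 * 11 mod 31 = 1^2 * 11 = 1*11 = 11
  bit 1 = 0: r = r^2 mod 31 = 11^2 = 28
  bit 2 = 1: r = r^2 * 11 mod 31 = 28^2 * 11 = 9*11 = 6
  -> B = 6
s = B^a = 6^17 mod 31  (bits of 17 = 10001)
  bit 0 = 1: r = r^2 * 6 mod 31 = 1^2 * 6 = 1*6 = 6
  bit 1 = 0: r = r^2 mod 31 = 6^2 = 5
  bit 2 = 0: r = r^2 mod 31 = 5^2 = 25
  bit 3 = 0: r = r^2 mod 31 = 25^2 = 5
  bit 4 = 1: r = r^2 * 6 mod 31 = 5^2 * 6 = 25*6 = 26
  -> s = B^a = 26

Answer: 26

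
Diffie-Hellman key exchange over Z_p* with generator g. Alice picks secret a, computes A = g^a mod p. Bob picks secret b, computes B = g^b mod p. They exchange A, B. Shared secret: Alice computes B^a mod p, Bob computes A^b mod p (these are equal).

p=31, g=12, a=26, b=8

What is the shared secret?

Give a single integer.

Answer: 14

Derivation:
A = 12^26 mod 31  (bits of 26 = 11010)
  bit 0 = 1: r = r^2 * 12 mod 31 = 1^2 * 12 = 1*12 = 12
  bit 1 = 1: r = r^2 * 12 mod 31 = 12^2 * 12 = 20*12 = 23
  bit 2 = 0: r = r^2 mod 31 = 23^2 = 2
  bit 3 = 1: r = r^2 * 12 mod 31 = 2^2 * 12 = 4*12 = 17
  bit 4 = 0: r = r^2 mod 31 = 17^2 = 10
  -> A = 10
B = 12^8 mod 31  (bits of 8 = 1000)
  bit 0 = 1: r = r^2 * 12 mod 31 = 1^2 * 12 = 1*12 = 12
  bit 1 = 0: r = r^2 mod 31 = 12^2 = 20
  bit 2 = 0: r = r^2 mod 31 = 20^2 = 28
  bit 3 = 0: r = r^2 mod 31 = 28^2 = 9
  -> B = 9
s = B^a = 9^26 mod 31  (bits of 26 = 11010)
  bit 0 = 1: r = r^2 * 9 mod 31 = 1^2 * 9 = 1*9 = 9
  bit 1 = 1: r = r^2 * 9 mod 31 = 9^2 * 9 = 19*9 = 16
  bit 2 = 0: r = r^2 mod 31 = 16^2 = 8
  bit 3 = 1: r = r^2 * 9 mod 31 = 8^2 * 9 = 2*9 = 18
  bit 4 = 0: r = r^2 mod 31 = 18^2 = 14
  -> s = B^a = 14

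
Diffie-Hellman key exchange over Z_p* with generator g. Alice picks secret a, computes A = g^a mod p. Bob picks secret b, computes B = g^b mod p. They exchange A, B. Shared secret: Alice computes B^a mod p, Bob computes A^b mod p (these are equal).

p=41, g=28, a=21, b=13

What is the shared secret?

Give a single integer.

Answer: 11

Derivation:
A = 28^21 mod 41  (bits of 21 = 10101)
  bit 0 = 1: r = r^2 * 28 mod 41 = 1^2 * 28 = 1*28 = 28
  bit 1 = 0: r = r^2 mod 41 = 28^2 = 5
  bit 2 = 1: r = r^2 * 28 mod 41 = 5^2 * 28 = 25*28 = 3
  bit 3 = 0: r = r^2 mod 41 = 3^2 = 9
  bit 4 = 1: r = r^2 * 28 mod 41 = 9^2 * 28 = 40*28 = 13
  -> A = 13
B = 28^13 mod 41  (bits of 13 = 1101)
  bit 0 = 1: r = r^2 * 28 mod 41 = 1^2 * 28 = 1*28 = 28
  bit 1 = 1: r = r^2 * 28 mod 41 = 28^2 * 28 = 5*28 = 17
  bit 2 = 0: r = r^2 mod 41 = 17^2 = 2
  bit 3 = 1: r = r^2 * 28 mod 41 = 2^2 * 28 = 4*28 = 30
  -> B = 30
s = B^a = 30^21 mod 41  (bits of 21 = 10101)
  bit 0 = 1: r = r^2 * 30 mod 41 = 1^2 * 30 = 1*30 = 30
  bit 1 = 0: r = r^2 mod 41 = 30^2 = 39
  bit 2 = 1: r = r^2 * 30 mod 41 = 39^2 * 30 = 4*30 = 38
  bit 3 = 0: r = r^2 mod 41 = 38^2 = 9
  bit 4 = 1: r = r^2 * 30 mod 41 = 9^2 * 30 = 40*30 = 11
  -> s = B^a = 11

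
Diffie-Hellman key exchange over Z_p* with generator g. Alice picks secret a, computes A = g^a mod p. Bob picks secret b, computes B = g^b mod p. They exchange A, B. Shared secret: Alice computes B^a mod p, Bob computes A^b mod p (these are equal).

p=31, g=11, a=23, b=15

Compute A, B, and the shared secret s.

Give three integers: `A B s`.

A = 11^23 mod 31  (bits of 23 = 10111)
  bit 0 = 1: r = r^2 * 11 mod 31 = 1^2 * 11 = 1*11 = 11
  bit 1 = 0: r = r^2 mod 31 = 11^2 = 28
  bit 2 = 1: r = r^2 * 11 mod 31 = 28^2 * 11 = 9*11 = 6
  bit 3 = 1: r = r^2 * 11 mod 31 = 6^2 * 11 = 5*11 = 24
  bit 4 = 1: r = r^2 * 11 mod 31 = 24^2 * 11 = 18*11 = 12
  -> A = 12
B = 11^15 mod 31  (bits of 15 = 1111)
  bit 0 = 1: r = r^2 * 11 mod 31 = 1^2 * 11 = 1*11 = 11
  bit 1 = 1: r = r^2 * 11 mod 31 = 11^2 * 11 = 28*11 = 29
  bit 2 = 1: r = r^2 * 11 mod 31 = 29^2 * 11 = 4*11 = 13
  bit 3 = 1: r = r^2 * 11 mod 31 = 13^2 * 11 = 14*11 = 30
  -> B = 30
s = B^a = 30^23 mod 31  (bits of 23 = 10111)
  bit 0 = 1: r = r^2 * 30 mod 31 = 1^2 * 30 = 1*30 = 30
  bit 1 = 0: r = r^2 mod 31 = 30^2 = 1
  bit 2 = 1: r = r^2 * 30 mod 31 = 1^2 * 30 = 1*30 = 30
  bit 3 = 1: r = r^2 * 30 mod 31 = 30^2 * 30 = 1*30 = 30
  bit 4 = 1: r = r^2 * 30 mod 31 = 30^2 * 30 = 1*30 = 30
  -> s = B^a = 30

Answer: 12 30 30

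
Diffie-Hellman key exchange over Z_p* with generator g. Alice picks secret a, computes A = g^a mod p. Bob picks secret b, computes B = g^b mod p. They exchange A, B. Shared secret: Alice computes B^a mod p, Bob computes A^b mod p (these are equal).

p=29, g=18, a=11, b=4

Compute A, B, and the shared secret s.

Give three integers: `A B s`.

A = 18^11 mod 29  (bits of 11 = 1011)
  bit 0 = 1: r = r^2 * 18 mod 29 = 1^2 * 18 = 1*18 = 18
  bit 1 = 0: r = r^2 mod 29 = 18^2 = 5
  bit 2 = 1: r = r^2 * 18 mod 29 = 5^2 * 18 = 25*18 = 15
  bit 3 = 1: r = r^2 * 18 mod 29 = 15^2 * 18 = 22*18 = 19
  -> A = 19
B = 18^4 mod 29  (bits of 4 = 100)
  bit 0 = 1: r = r^2 * 18 mod 29 = 1^2 * 18 = 1*18 = 18
  bit 1 = 0: r = r^2 mod 29 = 18^2 = 5
  bit 2 = 0: r = r^2 mod 29 = 5^2 = 25
  -> B = 25
s = B^a = 25^11 mod 29  (bits of 11 = 1011)
  bit 0 = 1: r = r^2 * 25 mod 29 = 1^2 * 25 = 1*25 = 25
  bit 1 = 0: r = r^2 mod 29 = 25^2 = 16
  bit 2 = 1: r = r^2 * 25 mod 29 = 16^2 * 25 = 24*25 = 20
  bit 3 = 1: r = r^2 * 25 mod 29 = 20^2 * 25 = 23*25 = 24
  -> s = B^a = 24

Answer: 19 25 24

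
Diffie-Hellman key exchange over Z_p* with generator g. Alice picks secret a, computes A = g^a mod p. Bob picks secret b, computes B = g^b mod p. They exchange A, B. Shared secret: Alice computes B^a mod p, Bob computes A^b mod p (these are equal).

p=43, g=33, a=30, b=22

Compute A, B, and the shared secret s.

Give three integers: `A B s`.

Answer: 41 10 41

Derivation:
A = 33^30 mod 43  (bits of 30 = 11110)
  bit 0 = 1: r = r^2 * 33 mod 43 = 1^2 * 33 = 1*33 = 33
  bit 1 = 1: r = r^2 * 33 mod 43 = 33^2 * 33 = 14*33 = 32
  bit 2 = 1: r = r^2 * 33 mod 43 = 32^2 * 33 = 35*33 = 37
  bit 3 = 1: r = r^2 * 33 mod 43 = 37^2 * 33 = 36*33 = 27
  bit 4 = 0: r = r^2 mod 43 = 27^2 = 41
  -> A = 41
B = 33^22 mod 43  (bits of 22 = 10110)
  bit 0 = 1: r = r^2 * 33 mod 43 = 1^2 * 33 = 1*33 = 33
  bit 1 = 0: r = r^2 mod 43 = 33^2 = 14
  bit 2 = 1: r = r^2 * 33 mod 43 = 14^2 * 33 = 24*33 = 18
  bit 3 = 1: r = r^2 * 33 mod 43 = 18^2 * 33 = 23*33 = 28
  bit 4 = 0: r = r^2 mod 43 = 28^2 = 10
  -> B = 10
s = B^a = 10^30 mod 43  (bits of 30 = 11110)
  bit 0 = 1: r = r^2 * 10 mod 43 = 1^2 * 10 = 1*10 = 10
  bit 1 = 1: r = r^2 * 10 mod 43 = 10^2 * 10 = 14*10 = 11
  bit 2 = 1: r = r^2 * 10 mod 43 = 11^2 * 10 = 35*10 = 6
  bit 3 = 1: r = r^2 * 10 mod 43 = 6^2 * 10 = 36*10 = 16
  bit 4 = 0: r = r^2 mod 43 = 16^2 = 41
  -> s = B^a = 41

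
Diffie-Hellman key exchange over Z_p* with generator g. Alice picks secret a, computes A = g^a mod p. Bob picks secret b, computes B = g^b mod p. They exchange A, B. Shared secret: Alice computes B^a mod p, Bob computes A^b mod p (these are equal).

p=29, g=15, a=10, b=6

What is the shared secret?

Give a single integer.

A = 15^10 mod 29  (bits of 10 = 1010)
  bit 0 = 1: r = r^2 * 15 mod 29 = 1^2 * 15 = 1*15 = 15
  bit 1 = 0: r = r^2 mod 29 = 15^2 = 22
  bit 2 = 1: r = r^2 * 15 mod 29 = 22^2 * 15 = 20*15 = 10
  bit 3 = 0: r = r^2 mod 29 = 10^2 = 13
  -> A = 13
B = 15^6 mod 29  (bits of 6 = 110)
  bit 0 = 1: r = r^2 * 15 mod 29 = 1^2 * 15 = 1*15 = 15
  bit 1 = 1: r = r^2 * 15 mod 29 = 15^2 * 15 = 22*15 = 11
  bit 2 = 0: r = r^2 mod 29 = 11^2 = 5
  -> B = 5
s = B^a = 5^10 mod 29  (bits of 10 = 1010)
  bit 0 = 1: r = r^2 * 5 mod 29 = 1^2 * 5 = 1*5 = 5
  bit 1 = 0: r = r^2 mod 29 = 5^2 = 25
  bit 2 = 1: r = r^2 * 5 mod 29 = 25^2 * 5 = 16*5 = 22
  bit 3 = 0: r = r^2 mod 29 = 22^2 = 20
  -> s = B^a = 20

Answer: 20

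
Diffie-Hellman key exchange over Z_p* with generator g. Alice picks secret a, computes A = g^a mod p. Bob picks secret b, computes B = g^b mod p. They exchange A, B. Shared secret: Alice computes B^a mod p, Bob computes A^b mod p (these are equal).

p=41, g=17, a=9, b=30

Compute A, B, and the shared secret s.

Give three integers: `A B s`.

A = 17^9 mod 41  (bits of 9 = 1001)
  bit 0 = 1: r = r^2 * 17 mod 41 = 1^2 * 17 = 1*17 = 17
  bit 1 = 0: r = r^2 mod 41 = 17^2 = 2
  bit 2 = 0: r = r^2 mod 41 = 2^2 = 4
  bit 3 = 1: r = r^2 * 17 mod 41 = 4^2 * 17 = 16*17 = 26
  -> A = 26
B = 17^30 mod 41  (bits of 30 = 11110)
  bit 0 = 1: r = r^2 * 17 mod 41 = 1^2 * 17 = 1*17 = 17
  bit 1 = 1: r = r^2 * 17 mod 41 = 17^2 * 17 = 2*17 = 34
  bit 2 = 1: r = r^2 * 17 mod 41 = 34^2 * 17 = 8*17 = 13
  bit 3 = 1: r = r^2 * 17 mod 41 = 13^2 * 17 = 5*17 = 3
  bit 4 = 0: r = r^2 mod 41 = 3^2 = 9
  -> B = 9
s = B^a = 9^9 mod 41  (bits of 9 = 1001)
  bit 0 = 1: r = r^2 * 9 mod 41 = 1^2 * 9 = 1*9 = 9
  bit 1 = 0: r = r^2 mod 41 = 9^2 = 40
  bit 2 = 0: r = r^2 mod 41 = 40^2 = 1
  bit 3 = 1: r = r^2 * 9 mod 41 = 1^2 * 9 = 1*9 = 9
  -> s = B^a = 9

Answer: 26 9 9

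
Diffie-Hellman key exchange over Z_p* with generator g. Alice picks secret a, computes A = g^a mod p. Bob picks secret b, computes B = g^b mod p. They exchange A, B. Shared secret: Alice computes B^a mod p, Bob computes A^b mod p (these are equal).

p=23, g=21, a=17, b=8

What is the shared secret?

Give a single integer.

A = 21^17 mod 23  (bits of 17 = 10001)
  bit 0 = 1: r = r^2 * 21 mod 23 = 1^2 * 21 = 1*21 = 21
  bit 1 = 0: r = r^2 mod 23 = 21^2 = 4
  bit 2 = 0: r = r^2 mod 23 = 4^2 = 16
  bit 3 = 0: r = r^2 mod 23 = 16^2 = 3
  bit 4 = 1: r = r^2 * 21 mod 23 = 3^2 * 21 = 9*21 = 5
  -> A = 5
B = 21^8 mod 23  (bits of 8 = 1000)
  bit 0 = 1: r = r^2 * 21 mod 23 = 1^2 * 21 = 1*21 = 21
  bit 1 = 0: r = r^2 mod 23 = 21^2 = 4
  bit 2 = 0: r = r^2 mod 23 = 4^2 = 16
  bit 3 = 0: r = r^2 mod 23 = 16^2 = 3
  -> B = 3
s = B^a = 3^17 mod 23  (bits of 17 = 10001)
  bit 0 = 1: r = r^2 * 3 mod 23 = 1^2 * 3 = 1*3 = 3
  bit 1 = 0: r = r^2 mod 23 = 3^2 = 9
  bit 2 = 0: r = r^2 mod 23 = 9^2 = 12
  bit 3 = 0: r = r^2 mod 23 = 12^2 = 6
  bit 4 = 1: r = r^2 * 3 mod 23 = 6^2 * 3 = 13*3 = 16
  -> s = B^a = 16

Answer: 16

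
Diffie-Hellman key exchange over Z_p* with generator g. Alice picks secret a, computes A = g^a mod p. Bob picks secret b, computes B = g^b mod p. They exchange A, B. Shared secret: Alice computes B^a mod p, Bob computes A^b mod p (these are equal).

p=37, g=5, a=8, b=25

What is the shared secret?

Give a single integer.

Answer: 12

Derivation:
A = 5^8 mod 37  (bits of 8 = 1000)
  bit 0 = 1: r = r^2 * 5 mod 37 = 1^2 * 5 = 1*5 = 5
  bit 1 = 0: r = r^2 mod 37 = 5^2 = 25
  bit 2 = 0: r = r^2 mod 37 = 25^2 = 33
  bit 3 = 0: r = r^2 mod 37 = 33^2 = 16
  -> A = 16
B = 5^25 mod 37  (bits of 25 = 11001)
  bit 0 = 1: r = r^2 * 5 mod 37 = 1^2 * 5 = 1*5 = 5
  bit 1 = 1: r = r^2 * 5 mod 37 = 5^2 * 5 = 25*5 = 14
  bit 2 = 0: r = r^2 mod 37 = 14^2 = 11
  bit 3 = 0: r = r^2 mod 37 = 11^2 = 10
  bit 4 = 1: r = r^2 * 5 mod 37 = 10^2 * 5 = 26*5 = 19
  -> B = 19
s = B^a = 19^8 mod 37  (bits of 8 = 1000)
  bit 0 = 1: r = r^2 * 19 mod 37 = 1^2 * 19 = 1*19 = 19
  bit 1 = 0: r = r^2 mod 37 = 19^2 = 28
  bit 2 = 0: r = r^2 mod 37 = 28^2 = 7
  bit 3 = 0: r = r^2 mod 37 = 7^2 = 12
  -> s = B^a = 12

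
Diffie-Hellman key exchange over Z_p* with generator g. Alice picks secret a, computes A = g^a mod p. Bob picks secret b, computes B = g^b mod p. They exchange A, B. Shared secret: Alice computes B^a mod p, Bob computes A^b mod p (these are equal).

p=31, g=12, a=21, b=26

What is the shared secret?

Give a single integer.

Answer: 2

Derivation:
A = 12^21 mod 31  (bits of 21 = 10101)
  bit 0 = 1: r = r^2 * 12 mod 31 = 1^2 * 12 = 1*12 = 12
  bit 1 = 0: r = r^2 mod 31 = 12^2 = 20
  bit 2 = 1: r = r^2 * 12 mod 31 = 20^2 * 12 = 28*12 = 26
  bit 3 = 0: r = r^2 mod 31 = 26^2 = 25
  bit 4 = 1: r = r^2 * 12 mod 31 = 25^2 * 12 = 5*12 = 29
  -> A = 29
B = 12^26 mod 31  (bits of 26 = 11010)
  bit 0 = 1: r = r^2 * 12 mod 31 = 1^2 * 12 = 1*12 = 12
  bit 1 = 1: r = r^2 * 12 mod 31 = 12^2 * 12 = 20*12 = 23
  bit 2 = 0: r = r^2 mod 31 = 23^2 = 2
  bit 3 = 1: r = r^2 * 12 mod 31 = 2^2 * 12 = 4*12 = 17
  bit 4 = 0: r = r^2 mod 31 = 17^2 = 10
  -> B = 10
s = B^a = 10^21 mod 31  (bits of 21 = 10101)
  bit 0 = 1: r = r^2 * 10 mod 31 = 1^2 * 10 = 1*10 = 10
  bit 1 = 0: r = r^2 mod 31 = 10^2 = 7
  bit 2 = 1: r = r^2 * 10 mod 31 = 7^2 * 10 = 18*10 = 25
  bit 3 = 0: r = r^2 mod 31 = 25^2 = 5
  bit 4 = 1: r = r^2 * 10 mod 31 = 5^2 * 10 = 25*10 = 2
  -> s = B^a = 2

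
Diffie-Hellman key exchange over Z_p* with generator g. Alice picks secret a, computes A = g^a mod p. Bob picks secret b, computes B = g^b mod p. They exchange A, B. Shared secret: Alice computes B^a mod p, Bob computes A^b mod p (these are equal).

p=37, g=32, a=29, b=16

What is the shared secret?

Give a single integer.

A = 32^29 mod 37  (bits of 29 = 11101)
  bit 0 = 1: r = r^2 * 32 mod 37 = 1^2 * 32 = 1*32 = 32
  bit 1 = 1: r = r^2 * 32 mod 37 = 32^2 * 32 = 25*32 = 23
  bit 2 = 1: r = r^2 * 32 mod 37 = 23^2 * 32 = 11*32 = 19
  bit 3 = 0: r = r^2 mod 37 = 19^2 = 28
  bit 4 = 1: r = r^2 * 32 mod 37 = 28^2 * 32 = 7*32 = 2
  -> A = 2
B = 32^16 mod 37  (bits of 16 = 10000)
  bit 0 = 1: r = r^2 * 32 mod 37 = 1^2 * 32 = 1*32 = 32
  bit 1 = 0: r = r^2 mod 37 = 32^2 = 25
  bit 2 = 0: r = r^2 mod 37 = 25^2 = 33
  bit 3 = 0: r = r^2 mod 37 = 33^2 = 16
  bit 4 = 0: r = r^2 mod 37 = 16^2 = 34
  -> B = 34
s = B^a = 34^29 mod 37  (bits of 29 = 11101)
  bit 0 = 1: r = r^2 * 34 mod 37 = 1^2 * 34 = 1*34 = 34
  bit 1 = 1: r = r^2 * 34 mod 37 = 34^2 * 34 = 9*34 = 10
  bit 2 = 1: r = r^2 * 34 mod 37 = 10^2 * 34 = 26*34 = 33
  bit 3 = 0: r = r^2 mod 37 = 33^2 = 16
  bit 4 = 1: r = r^2 * 34 mod 37 = 16^2 * 34 = 34*34 = 9
  -> s = B^a = 9

Answer: 9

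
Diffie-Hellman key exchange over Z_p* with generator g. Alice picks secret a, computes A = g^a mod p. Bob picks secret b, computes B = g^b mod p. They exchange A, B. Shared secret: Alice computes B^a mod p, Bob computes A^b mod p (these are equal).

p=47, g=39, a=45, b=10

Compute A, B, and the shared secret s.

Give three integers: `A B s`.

Answer: 41 34 18

Derivation:
A = 39^45 mod 47  (bits of 45 = 101101)
  bit 0 = 1: r = r^2 * 39 mod 47 = 1^2 * 39 = 1*39 = 39
  bit 1 = 0: r = r^2 mod 47 = 39^2 = 17
  bit 2 = 1: r = r^2 * 39 mod 47 = 17^2 * 39 = 7*39 = 38
  bit 3 = 1: r = r^2 * 39 mod 47 = 38^2 * 39 = 34*39 = 10
  bit 4 = 0: r = r^2 mod 47 = 10^2 = 6
  bit 5 = 1: r = r^2 * 39 mod 47 = 6^2 * 39 = 36*39 = 41
  -> A = 41
B = 39^10 mod 47  (bits of 10 = 1010)
  bit 0 = 1: r = r^2 * 39 mod 47 = 1^2 * 39 = 1*39 = 39
  bit 1 = 0: r = r^2 mod 47 = 39^2 = 17
  bit 2 = 1: r = r^2 * 39 mod 47 = 17^2 * 39 = 7*39 = 38
  bit 3 = 0: r = r^2 mod 47 = 38^2 = 34
  -> B = 34
s = B^a = 34^45 mod 47  (bits of 45 = 101101)
  bit 0 = 1: r = r^2 * 34 mod 47 = 1^2 * 34 = 1*34 = 34
  bit 1 = 0: r = r^2 mod 47 = 34^2 = 28
  bit 2 = 1: r = r^2 * 34 mod 47 = 28^2 * 34 = 32*34 = 7
  bit 3 = 1: r = r^2 * 34 mod 47 = 7^2 * 34 = 2*34 = 21
  bit 4 = 0: r = r^2 mod 47 = 21^2 = 18
  bit 5 = 1: r = r^2 * 34 mod 47 = 18^2 * 34 = 42*34 = 18
  -> s = B^a = 18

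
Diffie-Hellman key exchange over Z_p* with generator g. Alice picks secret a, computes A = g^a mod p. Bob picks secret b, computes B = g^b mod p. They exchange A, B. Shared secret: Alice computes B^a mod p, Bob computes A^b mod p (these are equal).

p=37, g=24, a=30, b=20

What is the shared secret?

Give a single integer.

Answer: 26

Derivation:
A = 24^30 mod 37  (bits of 30 = 11110)
  bit 0 = 1: r = r^2 * 24 mod 37 = 1^2 * 24 = 1*24 = 24
  bit 1 = 1: r = r^2 * 24 mod 37 = 24^2 * 24 = 21*24 = 23
  bit 2 = 1: r = r^2 * 24 mod 37 = 23^2 * 24 = 11*24 = 5
  bit 3 = 1: r = r^2 * 24 mod 37 = 5^2 * 24 = 25*24 = 8
  bit 4 = 0: r = r^2 mod 37 = 8^2 = 27
  -> A = 27
B = 24^20 mod 37  (bits of 20 = 10100)
  bit 0 = 1: r = r^2 * 24 mod 37 = 1^2 * 24 = 1*24 = 24
  bit 1 = 0: r = r^2 mod 37 = 24^2 = 21
  bit 2 = 1: r = r^2 * 24 mod 37 = 21^2 * 24 = 34*24 = 2
  bit 3 = 0: r = r^2 mod 37 = 2^2 = 4
  bit 4 = 0: r = r^2 mod 37 = 4^2 = 16
  -> B = 16
s = B^a = 16^30 mod 37  (bits of 30 = 11110)
  bit 0 = 1: r = r^2 * 16 mod 37 = 1^2 * 16 = 1*16 = 16
  bit 1 = 1: r = r^2 * 16 mod 37 = 16^2 * 16 = 34*16 = 26
  bit 2 = 1: r = r^2 * 16 mod 37 = 26^2 * 16 = 10*16 = 12
  bit 3 = 1: r = r^2 * 16 mod 37 = 12^2 * 16 = 33*16 = 10
  bit 4 = 0: r = r^2 mod 37 = 10^2 = 26
  -> s = B^a = 26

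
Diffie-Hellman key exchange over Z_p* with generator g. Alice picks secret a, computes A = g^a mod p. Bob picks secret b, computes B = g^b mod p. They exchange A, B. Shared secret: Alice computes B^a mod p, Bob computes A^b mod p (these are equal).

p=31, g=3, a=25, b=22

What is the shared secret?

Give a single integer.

A = 3^25 mod 31  (bits of 25 = 11001)
  bit 0 = 1: r = r^2 * 3 mod 31 = 1^2 * 3 = 1*3 = 3
  bit 1 = 1: r = r^2 * 3 mod 31 = 3^2 * 3 = 9*3 = 27
  bit 2 = 0: r = r^2 mod 31 = 27^2 = 16
  bit 3 = 0: r = r^2 mod 31 = 16^2 = 8
  bit 4 = 1: r = r^2 * 3 mod 31 = 8^2 * 3 = 2*3 = 6
  -> A = 6
B = 3^22 mod 31  (bits of 22 = 10110)
  bit 0 = 1: r = r^2 * 3 mod 31 = 1^2 * 3 = 1*3 = 3
  bit 1 = 0: r = r^2 mod 31 = 3^2 = 9
  bit 2 = 1: r = r^2 * 3 mod 31 = 9^2 * 3 = 19*3 = 26
  bit 3 = 1: r = r^2 * 3 mod 31 = 26^2 * 3 = 25*3 = 13
  bit 4 = 0: r = r^2 mod 31 = 13^2 = 14
  -> B = 14
s = B^a = 14^25 mod 31  (bits of 25 = 11001)
  bit 0 = 1: r = r^2 * 14 mod 31 = 1^2 * 14 = 1*14 = 14
  bit 1 = 1: r = r^2 * 14 mod 31 = 14^2 * 14 = 10*14 = 16
  bit 2 = 0: r = r^2 mod 31 = 16^2 = 8
  bit 3 = 0: r = r^2 mod 31 = 8^2 = 2
  bit 4 = 1: r = r^2 * 14 mod 31 = 2^2 * 14 = 4*14 = 25
  -> s = B^a = 25

Answer: 25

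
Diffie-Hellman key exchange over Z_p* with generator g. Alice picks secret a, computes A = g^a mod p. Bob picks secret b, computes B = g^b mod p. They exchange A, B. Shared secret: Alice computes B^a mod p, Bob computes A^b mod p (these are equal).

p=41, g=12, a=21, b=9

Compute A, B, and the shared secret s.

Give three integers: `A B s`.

A = 12^21 mod 41  (bits of 21 = 10101)
  bit 0 = 1: r = r^2 * 12 mod 41 = 1^2 * 12 = 1*12 = 12
  bit 1 = 0: r = r^2 mod 41 = 12^2 = 21
  bit 2 = 1: r = r^2 * 12 mod 41 = 21^2 * 12 = 31*12 = 3
  bit 3 = 0: r = r^2 mod 41 = 3^2 = 9
  bit 4 = 1: r = r^2 * 12 mod 41 = 9^2 * 12 = 40*12 = 29
  -> A = 29
B = 12^9 mod 41  (bits of 9 = 1001)
  bit 0 = 1: r = r^2 * 12 mod 41 = 1^2 * 12 = 1*12 = 12
  bit 1 = 0: r = r^2 mod 41 = 12^2 = 21
  bit 2 = 0: r = r^2 mod 41 = 21^2 = 31
  bit 3 = 1: r = r^2 * 12 mod 41 = 31^2 * 12 = 18*12 = 11
  -> B = 11
s = B^a = 11^21 mod 41  (bits of 21 = 10101)
  bit 0 = 1: r = r^2 * 11 mod 41 = 1^2 * 11 = 1*11 = 11
  bit 1 = 0: r = r^2 mod 41 = 11^2 = 39
  bit 2 = 1: r = r^2 * 11 mod 41 = 39^2 * 11 = 4*11 = 3
  bit 3 = 0: r = r^2 mod 41 = 3^2 = 9
  bit 4 = 1: r = r^2 * 11 mod 41 = 9^2 * 11 = 40*11 = 30
  -> s = B^a = 30

Answer: 29 11 30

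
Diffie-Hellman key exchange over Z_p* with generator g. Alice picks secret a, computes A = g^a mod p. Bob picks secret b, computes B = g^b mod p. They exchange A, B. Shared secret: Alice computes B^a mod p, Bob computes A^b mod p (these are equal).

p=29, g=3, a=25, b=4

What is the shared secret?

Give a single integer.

Answer: 20

Derivation:
A = 3^25 mod 29  (bits of 25 = 11001)
  bit 0 = 1: r = r^2 * 3 mod 29 = 1^2 * 3 = 1*3 = 3
  bit 1 = 1: r = r^2 * 3 mod 29 = 3^2 * 3 = 9*3 = 27
  bit 2 = 0: r = r^2 mod 29 = 27^2 = 4
  bit 3 = 0: r = r^2 mod 29 = 4^2 = 16
  bit 4 = 1: r = r^2 * 3 mod 29 = 16^2 * 3 = 24*3 = 14
  -> A = 14
B = 3^4 mod 29  (bits of 4 = 100)
  bit 0 = 1: r = r^2 * 3 mod 29 = 1^2 * 3 = 1*3 = 3
  bit 1 = 0: r = r^2 mod 29 = 3^2 = 9
  bit 2 = 0: r = r^2 mod 29 = 9^2 = 23
  -> B = 23
s = B^a = 23^25 mod 29  (bits of 25 = 11001)
  bit 0 = 1: r = r^2 * 23 mod 29 = 1^2 * 23 = 1*23 = 23
  bit 1 = 1: r = r^2 * 23 mod 29 = 23^2 * 23 = 7*23 = 16
  bit 2 = 0: r = r^2 mod 29 = 16^2 = 24
  bit 3 = 0: r = r^2 mod 29 = 24^2 = 25
  bit 4 = 1: r = r^2 * 23 mod 29 = 25^2 * 23 = 16*23 = 20
  -> s = B^a = 20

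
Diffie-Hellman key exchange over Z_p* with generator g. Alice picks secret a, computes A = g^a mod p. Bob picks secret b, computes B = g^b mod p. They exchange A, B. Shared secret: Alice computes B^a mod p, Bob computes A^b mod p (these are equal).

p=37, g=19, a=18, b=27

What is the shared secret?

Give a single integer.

A = 19^18 mod 37  (bits of 18 = 10010)
  bit 0 = 1: r = r^2 * 19 mod 37 = 1^2 * 19 = 1*19 = 19
  bit 1 = 0: r = r^2 mod 37 = 19^2 = 28
  bit 2 = 0: r = r^2 mod 37 = 28^2 = 7
  bit 3 = 1: r = r^2 * 19 mod 37 = 7^2 * 19 = 12*19 = 6
  bit 4 = 0: r = r^2 mod 37 = 6^2 = 36
  -> A = 36
B = 19^27 mod 37  (bits of 27 = 11011)
  bit 0 = 1: r = r^2 * 19 mod 37 = 1^2 * 19 = 1*19 = 19
  bit 1 = 1: r = r^2 * 19 mod 37 = 19^2 * 19 = 28*19 = 14
  bit 2 = 0: r = r^2 mod 37 = 14^2 = 11
  bit 3 = 1: r = r^2 * 19 mod 37 = 11^2 * 19 = 10*19 = 5
  bit 4 = 1: r = r^2 * 19 mod 37 = 5^2 * 19 = 25*19 = 31
  -> B = 31
s = B^a = 31^18 mod 37  (bits of 18 = 10010)
  bit 0 = 1: r = r^2 * 31 mod 37 = 1^2 * 31 = 1*31 = 31
  bit 1 = 0: r = r^2 mod 37 = 31^2 = 36
  bit 2 = 0: r = r^2 mod 37 = 36^2 = 1
  bit 3 = 1: r = r^2 * 31 mod 37 = 1^2 * 31 = 1*31 = 31
  bit 4 = 0: r = r^2 mod 37 = 31^2 = 36
  -> s = B^a = 36

Answer: 36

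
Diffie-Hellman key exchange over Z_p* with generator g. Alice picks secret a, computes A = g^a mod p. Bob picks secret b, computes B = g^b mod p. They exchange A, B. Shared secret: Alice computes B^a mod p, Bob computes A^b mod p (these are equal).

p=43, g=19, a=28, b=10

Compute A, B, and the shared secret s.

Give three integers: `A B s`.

A = 19^28 mod 43  (bits of 28 = 11100)
  bit 0 = 1: r = r^2 * 19 mod 43 = 1^2 * 19 = 1*19 = 19
  bit 1 = 1: r = r^2 * 19 mod 43 = 19^2 * 19 = 17*19 = 22
  bit 2 = 1: r = r^2 * 19 mod 43 = 22^2 * 19 = 11*19 = 37
  bit 3 = 0: r = r^2 mod 43 = 37^2 = 36
  bit 4 = 0: r = r^2 mod 43 = 36^2 = 6
  -> A = 6
B = 19^10 mod 43  (bits of 10 = 1010)
  bit 0 = 1: r = r^2 * 19 mod 43 = 1^2 * 19 = 1*19 = 19
  bit 1 = 0: r = r^2 mod 43 = 19^2 = 17
  bit 2 = 1: r = r^2 * 19 mod 43 = 17^2 * 19 = 31*19 = 30
  bit 3 = 0: r = r^2 mod 43 = 30^2 = 40
  -> B = 40
s = B^a = 40^28 mod 43  (bits of 28 = 11100)
  bit 0 = 1: r = r^2 * 40 mod 43 = 1^2 * 40 = 1*40 = 40
  bit 1 = 1: r = r^2 * 40 mod 43 = 40^2 * 40 = 9*40 = 16
  bit 2 = 1: r = r^2 * 40 mod 43 = 16^2 * 40 = 41*40 = 6
  bit 3 = 0: r = r^2 mod 43 = 6^2 = 36
  bit 4 = 0: r = r^2 mod 43 = 36^2 = 6
  -> s = B^a = 6

Answer: 6 40 6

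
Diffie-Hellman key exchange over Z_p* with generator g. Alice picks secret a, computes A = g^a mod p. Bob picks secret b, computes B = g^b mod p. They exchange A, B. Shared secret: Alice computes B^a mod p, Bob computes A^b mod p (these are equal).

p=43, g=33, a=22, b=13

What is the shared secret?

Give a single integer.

Answer: 38

Derivation:
A = 33^22 mod 43  (bits of 22 = 10110)
  bit 0 = 1: r = r^2 * 33 mod 43 = 1^2 * 33 = 1*33 = 33
  bit 1 = 0: r = r^2 mod 43 = 33^2 = 14
  bit 2 = 1: r = r^2 * 33 mod 43 = 14^2 * 33 = 24*33 = 18
  bit 3 = 1: r = r^2 * 33 mod 43 = 18^2 * 33 = 23*33 = 28
  bit 4 = 0: r = r^2 mod 43 = 28^2 = 10
  -> A = 10
B = 33^13 mod 43  (bits of 13 = 1101)
  bit 0 = 1: r = r^2 * 33 mod 43 = 1^2 * 33 = 1*33 = 33
  bit 1 = 1: r = r^2 * 33 mod 43 = 33^2 * 33 = 14*33 = 32
  bit 2 = 0: r = r^2 mod 43 = 32^2 = 35
  bit 3 = 1: r = r^2 * 33 mod 43 = 35^2 * 33 = 21*33 = 5
  -> B = 5
s = B^a = 5^22 mod 43  (bits of 22 = 10110)
  bit 0 = 1: r = r^2 * 5 mod 43 = 1^2 * 5 = 1*5 = 5
  bit 1 = 0: r = r^2 mod 43 = 5^2 = 25
  bit 2 = 1: r = r^2 * 5 mod 43 = 25^2 * 5 = 23*5 = 29
  bit 3 = 1: r = r^2 * 5 mod 43 = 29^2 * 5 = 24*5 = 34
  bit 4 = 0: r = r^2 mod 43 = 34^2 = 38
  -> s = B^a = 38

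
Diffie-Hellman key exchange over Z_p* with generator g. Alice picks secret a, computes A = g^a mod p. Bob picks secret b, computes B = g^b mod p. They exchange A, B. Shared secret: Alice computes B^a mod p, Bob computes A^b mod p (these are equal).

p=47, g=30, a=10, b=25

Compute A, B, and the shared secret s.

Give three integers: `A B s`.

Answer: 28 40 32

Derivation:
A = 30^10 mod 47  (bits of 10 = 1010)
  bit 0 = 1: r = r^2 * 30 mod 47 = 1^2 * 30 = 1*30 = 30
  bit 1 = 0: r = r^2 mod 47 = 30^2 = 7
  bit 2 = 1: r = r^2 * 30 mod 47 = 7^2 * 30 = 2*30 = 13
  bit 3 = 0: r = r^2 mod 47 = 13^2 = 28
  -> A = 28
B = 30^25 mod 47  (bits of 25 = 11001)
  bit 0 = 1: r = r^2 * 30 mod 47 = 1^2 * 30 = 1*30 = 30
  bit 1 = 1: r = r^2 * 30 mod 47 = 30^2 * 30 = 7*30 = 22
  bit 2 = 0: r = r^2 mod 47 = 22^2 = 14
  bit 3 = 0: r = r^2 mod 47 = 14^2 = 8
  bit 4 = 1: r = r^2 * 30 mod 47 = 8^2 * 30 = 17*30 = 40
  -> B = 40
s = B^a = 40^10 mod 47  (bits of 10 = 1010)
  bit 0 = 1: r = r^2 * 40 mod 47 = 1^2 * 40 = 1*40 = 40
  bit 1 = 0: r = r^2 mod 47 = 40^2 = 2
  bit 2 = 1: r = r^2 * 40 mod 47 = 2^2 * 40 = 4*40 = 19
  bit 3 = 0: r = r^2 mod 47 = 19^2 = 32
  -> s = B^a = 32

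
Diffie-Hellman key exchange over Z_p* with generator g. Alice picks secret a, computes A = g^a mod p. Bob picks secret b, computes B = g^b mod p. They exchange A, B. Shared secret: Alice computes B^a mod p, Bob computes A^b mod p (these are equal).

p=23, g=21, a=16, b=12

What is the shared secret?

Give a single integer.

Answer: 9

Derivation:
A = 21^16 mod 23  (bits of 16 = 10000)
  bit 0 = 1: r = r^2 * 21 mod 23 = 1^2 * 21 = 1*21 = 21
  bit 1 = 0: r = r^2 mod 23 = 21^2 = 4
  bit 2 = 0: r = r^2 mod 23 = 4^2 = 16
  bit 3 = 0: r = r^2 mod 23 = 16^2 = 3
  bit 4 = 0: r = r^2 mod 23 = 3^2 = 9
  -> A = 9
B = 21^12 mod 23  (bits of 12 = 1100)
  bit 0 = 1: r = r^2 * 21 mod 23 = 1^2 * 21 = 1*21 = 21
  bit 1 = 1: r = r^2 * 21 mod 23 = 21^2 * 21 = 4*21 = 15
  bit 2 = 0: r = r^2 mod 23 = 15^2 = 18
  bit 3 = 0: r = r^2 mod 23 = 18^2 = 2
  -> B = 2
s = B^a = 2^16 mod 23  (bits of 16 = 10000)
  bit 0 = 1: r = r^2 * 2 mod 23 = 1^2 * 2 = 1*2 = 2
  bit 1 = 0: r = r^2 mod 23 = 2^2 = 4
  bit 2 = 0: r = r^2 mod 23 = 4^2 = 16
  bit 3 = 0: r = r^2 mod 23 = 16^2 = 3
  bit 4 = 0: r = r^2 mod 23 = 3^2 = 9
  -> s = B^a = 9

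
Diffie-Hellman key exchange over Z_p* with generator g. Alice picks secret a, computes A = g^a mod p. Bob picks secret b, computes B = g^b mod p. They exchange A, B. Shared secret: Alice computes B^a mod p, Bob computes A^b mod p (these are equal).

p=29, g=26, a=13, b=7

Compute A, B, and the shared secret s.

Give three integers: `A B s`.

Answer: 10 17 17

Derivation:
A = 26^13 mod 29  (bits of 13 = 1101)
  bit 0 = 1: r = r^2 * 26 mod 29 = 1^2 * 26 = 1*26 = 26
  bit 1 = 1: r = r^2 * 26 mod 29 = 26^2 * 26 = 9*26 = 2
  bit 2 = 0: r = r^2 mod 29 = 2^2 = 4
  bit 3 = 1: r = r^2 * 26 mod 29 = 4^2 * 26 = 16*26 = 10
  -> A = 10
B = 26^7 mod 29  (bits of 7 = 111)
  bit 0 = 1: r = r^2 * 26 mod 29 = 1^2 * 26 = 1*26 = 26
  bit 1 = 1: r = r^2 * 26 mod 29 = 26^2 * 26 = 9*26 = 2
  bit 2 = 1: r = r^2 * 26 mod 29 = 2^2 * 26 = 4*26 = 17
  -> B = 17
s = B^a = 17^13 mod 29  (bits of 13 = 1101)
  bit 0 = 1: r = r^2 * 17 mod 29 = 1^2 * 17 = 1*17 = 17
  bit 1 = 1: r = r^2 * 17 mod 29 = 17^2 * 17 = 28*17 = 12
  bit 2 = 0: r = r^2 mod 29 = 12^2 = 28
  bit 3 = 1: r = r^2 * 17 mod 29 = 28^2 * 17 = 1*17 = 17
  -> s = B^a = 17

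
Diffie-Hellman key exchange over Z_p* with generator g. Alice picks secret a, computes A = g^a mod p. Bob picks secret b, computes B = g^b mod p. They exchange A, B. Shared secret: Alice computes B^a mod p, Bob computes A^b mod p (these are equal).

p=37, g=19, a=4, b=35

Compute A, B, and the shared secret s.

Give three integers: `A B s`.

Answer: 7 2 16

Derivation:
A = 19^4 mod 37  (bits of 4 = 100)
  bit 0 = 1: r = r^2 * 19 mod 37 = 1^2 * 19 = 1*19 = 19
  bit 1 = 0: r = r^2 mod 37 = 19^2 = 28
  bit 2 = 0: r = r^2 mod 37 = 28^2 = 7
  -> A = 7
B = 19^35 mod 37  (bits of 35 = 100011)
  bit 0 = 1: r = r^2 * 19 mod 37 = 1^2 * 19 = 1*19 = 19
  bit 1 = 0: r = r^2 mod 37 = 19^2 = 28
  bit 2 = 0: r = r^2 mod 37 = 28^2 = 7
  bit 3 = 0: r = r^2 mod 37 = 7^2 = 12
  bit 4 = 1: r = r^2 * 19 mod 37 = 12^2 * 19 = 33*19 = 35
  bit 5 = 1: r = r^2 * 19 mod 37 = 35^2 * 19 = 4*19 = 2
  -> B = 2
s = B^a = 2^4 mod 37  (bits of 4 = 100)
  bit 0 = 1: r = r^2 * 2 mod 37 = 1^2 * 2 = 1*2 = 2
  bit 1 = 0: r = r^2 mod 37 = 2^2 = 4
  bit 2 = 0: r = r^2 mod 37 = 4^2 = 16
  -> s = B^a = 16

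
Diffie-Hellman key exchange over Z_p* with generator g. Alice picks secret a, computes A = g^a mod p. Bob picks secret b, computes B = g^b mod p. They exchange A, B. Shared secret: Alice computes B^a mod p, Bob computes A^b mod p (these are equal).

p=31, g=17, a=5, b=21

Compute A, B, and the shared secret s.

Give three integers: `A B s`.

Answer: 26 23 30

Derivation:
A = 17^5 mod 31  (bits of 5 = 101)
  bit 0 = 1: r = r^2 * 17 mod 31 = 1^2 * 17 = 1*17 = 17
  bit 1 = 0: r = r^2 mod 31 = 17^2 = 10
  bit 2 = 1: r = r^2 * 17 mod 31 = 10^2 * 17 = 7*17 = 26
  -> A = 26
B = 17^21 mod 31  (bits of 21 = 10101)
  bit 0 = 1: r = r^2 * 17 mod 31 = 1^2 * 17 = 1*17 = 17
  bit 1 = 0: r = r^2 mod 31 = 17^2 = 10
  bit 2 = 1: r = r^2 * 17 mod 31 = 10^2 * 17 = 7*17 = 26
  bit 3 = 0: r = r^2 mod 31 = 26^2 = 25
  bit 4 = 1: r = r^2 * 17 mod 31 = 25^2 * 17 = 5*17 = 23
  -> B = 23
s = B^a = 23^5 mod 31  (bits of 5 = 101)
  bit 0 = 1: r = r^2 * 23 mod 31 = 1^2 * 23 = 1*23 = 23
  bit 1 = 0: r = r^2 mod 31 = 23^2 = 2
  bit 2 = 1: r = r^2 * 23 mod 31 = 2^2 * 23 = 4*23 = 30
  -> s = B^a = 30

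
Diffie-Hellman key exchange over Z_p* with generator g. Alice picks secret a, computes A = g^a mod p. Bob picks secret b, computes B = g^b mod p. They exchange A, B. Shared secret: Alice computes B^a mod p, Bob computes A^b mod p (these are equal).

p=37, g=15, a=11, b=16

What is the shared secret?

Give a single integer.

A = 15^11 mod 37  (bits of 11 = 1011)
  bit 0 = 1: r = r^2 * 15 mod 37 = 1^2 * 15 = 1*15 = 15
  bit 1 = 0: r = r^2 mod 37 = 15^2 = 3
  bit 2 = 1: r = r^2 * 15 mod 37 = 3^2 * 15 = 9*15 = 24
  bit 3 = 1: r = r^2 * 15 mod 37 = 24^2 * 15 = 21*15 = 19
  -> A = 19
B = 15^16 mod 37  (bits of 16 = 10000)
  bit 0 = 1: r = r^2 * 15 mod 37 = 1^2 * 15 = 1*15 = 15
  bit 1 = 0: r = r^2 mod 37 = 15^2 = 3
  bit 2 = 0: r = r^2 mod 37 = 3^2 = 9
  bit 3 = 0: r = r^2 mod 37 = 9^2 = 7
  bit 4 = 0: r = r^2 mod 37 = 7^2 = 12
  -> B = 12
s = B^a = 12^11 mod 37  (bits of 11 = 1011)
  bit 0 = 1: r = r^2 * 12 mod 37 = 1^2 * 12 = 1*12 = 12
  bit 1 = 0: r = r^2 mod 37 = 12^2 = 33
  bit 2 = 1: r = r^2 * 12 mod 37 = 33^2 * 12 = 16*12 = 7
  bit 3 = 1: r = r^2 * 12 mod 37 = 7^2 * 12 = 12*12 = 33
  -> s = B^a = 33

Answer: 33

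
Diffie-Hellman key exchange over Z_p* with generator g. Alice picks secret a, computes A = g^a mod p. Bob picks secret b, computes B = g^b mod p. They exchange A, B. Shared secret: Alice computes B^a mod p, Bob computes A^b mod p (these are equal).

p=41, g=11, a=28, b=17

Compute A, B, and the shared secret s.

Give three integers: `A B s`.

A = 11^28 mod 41  (bits of 28 = 11100)
  bit 0 = 1: r = r^2 * 11 mod 41 = 1^2 * 11 = 1*11 = 11
  bit 1 = 1: r = r^2 * 11 mod 41 = 11^2 * 11 = 39*11 = 19
  bit 2 = 1: r = r^2 * 11 mod 41 = 19^2 * 11 = 33*11 = 35
  bit 3 = 0: r = r^2 mod 41 = 35^2 = 36
  bit 4 = 0: r = r^2 mod 41 = 36^2 = 25
  -> A = 25
B = 11^17 mod 41  (bits of 17 = 10001)
  bit 0 = 1: r = r^2 * 11 mod 41 = 1^2 * 11 = 1*11 = 11
  bit 1 = 0: r = r^2 mod 41 = 11^2 = 39
  bit 2 = 0: r = r^2 mod 41 = 39^2 = 4
  bit 3 = 0: r = r^2 mod 41 = 4^2 = 16
  bit 4 = 1: r = r^2 * 11 mod 41 = 16^2 * 11 = 10*11 = 28
  -> B = 28
s = B^a = 28^28 mod 41  (bits of 28 = 11100)
  bit 0 = 1: r = r^2 * 28 mod 41 = 1^2 * 28 = 1*28 = 28
  bit 1 = 1: r = r^2 * 28 mod 41 = 28^2 * 28 = 5*28 = 17
  bit 2 = 1: r = r^2 * 28 mod 41 = 17^2 * 28 = 2*28 = 15
  bit 3 = 0: r = r^2 mod 41 = 15^2 = 20
  bit 4 = 0: r = r^2 mod 41 = 20^2 = 31
  -> s = B^a = 31

Answer: 25 28 31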